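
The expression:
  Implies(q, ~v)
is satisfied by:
  {v: False, q: False}
  {q: True, v: False}
  {v: True, q: False}


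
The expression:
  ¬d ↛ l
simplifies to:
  l ∨ ¬d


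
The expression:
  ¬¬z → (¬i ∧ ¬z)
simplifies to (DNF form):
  ¬z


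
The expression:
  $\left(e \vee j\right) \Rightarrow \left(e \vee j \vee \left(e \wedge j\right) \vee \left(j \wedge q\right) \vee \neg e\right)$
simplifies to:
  $\text{True}$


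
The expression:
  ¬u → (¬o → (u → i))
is always true.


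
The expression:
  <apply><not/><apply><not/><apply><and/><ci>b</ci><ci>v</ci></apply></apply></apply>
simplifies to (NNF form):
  <apply><and/><ci>b</ci><ci>v</ci></apply>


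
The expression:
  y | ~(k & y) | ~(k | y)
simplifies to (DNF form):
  True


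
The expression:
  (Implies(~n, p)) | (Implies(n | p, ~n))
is always true.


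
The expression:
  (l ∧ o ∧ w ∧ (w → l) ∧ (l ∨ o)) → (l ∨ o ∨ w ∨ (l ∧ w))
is always true.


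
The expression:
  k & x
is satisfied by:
  {x: True, k: True}


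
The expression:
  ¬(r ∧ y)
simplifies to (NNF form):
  ¬r ∨ ¬y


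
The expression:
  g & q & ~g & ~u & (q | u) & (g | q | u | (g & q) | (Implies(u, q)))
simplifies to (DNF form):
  False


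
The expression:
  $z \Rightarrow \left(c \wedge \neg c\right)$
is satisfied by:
  {z: False}


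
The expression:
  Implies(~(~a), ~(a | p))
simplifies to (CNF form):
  ~a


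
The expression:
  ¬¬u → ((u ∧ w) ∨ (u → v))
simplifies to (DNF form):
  v ∨ w ∨ ¬u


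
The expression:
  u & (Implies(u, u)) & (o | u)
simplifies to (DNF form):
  u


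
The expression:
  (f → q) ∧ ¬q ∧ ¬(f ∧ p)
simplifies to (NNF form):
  ¬f ∧ ¬q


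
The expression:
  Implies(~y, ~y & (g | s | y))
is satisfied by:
  {y: True, g: True, s: True}
  {y: True, g: True, s: False}
  {y: True, s: True, g: False}
  {y: True, s: False, g: False}
  {g: True, s: True, y: False}
  {g: True, s: False, y: False}
  {s: True, g: False, y: False}


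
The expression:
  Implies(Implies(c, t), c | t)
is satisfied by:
  {t: True, c: True}
  {t: True, c: False}
  {c: True, t: False}


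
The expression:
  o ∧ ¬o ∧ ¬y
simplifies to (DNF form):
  False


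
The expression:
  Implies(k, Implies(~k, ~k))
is always true.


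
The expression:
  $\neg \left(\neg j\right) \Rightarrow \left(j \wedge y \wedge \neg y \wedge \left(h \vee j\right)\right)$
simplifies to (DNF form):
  $\neg j$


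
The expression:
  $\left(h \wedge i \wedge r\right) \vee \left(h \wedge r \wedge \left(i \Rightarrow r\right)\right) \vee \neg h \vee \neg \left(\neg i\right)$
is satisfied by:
  {i: True, r: True, h: False}
  {i: True, h: False, r: False}
  {r: True, h: False, i: False}
  {r: False, h: False, i: False}
  {i: True, r: True, h: True}
  {i: True, h: True, r: False}
  {r: True, h: True, i: False}


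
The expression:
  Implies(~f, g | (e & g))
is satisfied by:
  {g: True, f: True}
  {g: True, f: False}
  {f: True, g: False}


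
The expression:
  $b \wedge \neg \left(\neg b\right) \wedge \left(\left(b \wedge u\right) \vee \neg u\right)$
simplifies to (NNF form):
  $b$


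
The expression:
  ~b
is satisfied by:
  {b: False}


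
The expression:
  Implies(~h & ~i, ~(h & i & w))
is always true.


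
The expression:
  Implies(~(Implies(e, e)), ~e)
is always true.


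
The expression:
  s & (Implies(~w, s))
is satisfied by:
  {s: True}


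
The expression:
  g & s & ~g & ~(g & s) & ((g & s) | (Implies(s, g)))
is never true.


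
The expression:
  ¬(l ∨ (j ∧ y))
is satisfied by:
  {l: False, y: False, j: False}
  {j: True, l: False, y: False}
  {y: True, l: False, j: False}


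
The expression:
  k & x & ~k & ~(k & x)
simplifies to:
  False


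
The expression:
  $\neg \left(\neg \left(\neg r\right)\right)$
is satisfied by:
  {r: False}


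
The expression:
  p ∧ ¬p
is never true.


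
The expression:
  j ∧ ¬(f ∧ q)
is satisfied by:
  {j: True, q: False, f: False}
  {f: True, j: True, q: False}
  {q: True, j: True, f: False}


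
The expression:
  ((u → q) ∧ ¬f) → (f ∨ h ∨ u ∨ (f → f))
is always true.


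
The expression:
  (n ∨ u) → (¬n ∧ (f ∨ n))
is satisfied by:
  {f: True, n: False, u: False}
  {n: False, u: False, f: False}
  {u: True, f: True, n: False}


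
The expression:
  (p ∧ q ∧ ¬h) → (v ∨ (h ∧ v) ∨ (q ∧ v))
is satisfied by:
  {v: True, h: True, p: False, q: False}
  {v: True, p: False, h: False, q: False}
  {h: True, v: False, p: False, q: False}
  {v: False, p: False, h: False, q: False}
  {q: True, v: True, h: True, p: False}
  {q: True, v: True, p: False, h: False}
  {q: True, h: True, v: False, p: False}
  {q: True, v: False, p: False, h: False}
  {v: True, p: True, h: True, q: False}
  {v: True, p: True, q: False, h: False}
  {p: True, h: True, q: False, v: False}
  {p: True, q: False, h: False, v: False}
  {v: True, p: True, q: True, h: True}
  {v: True, p: True, q: True, h: False}
  {p: True, q: True, h: True, v: False}


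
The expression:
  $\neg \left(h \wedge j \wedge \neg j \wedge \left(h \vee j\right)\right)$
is always true.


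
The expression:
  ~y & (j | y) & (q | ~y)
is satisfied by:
  {j: True, y: False}


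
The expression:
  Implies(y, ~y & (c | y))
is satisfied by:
  {y: False}


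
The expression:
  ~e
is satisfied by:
  {e: False}


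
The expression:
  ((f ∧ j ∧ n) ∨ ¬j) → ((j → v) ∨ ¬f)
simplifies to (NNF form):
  v ∨ ¬f ∨ ¬j ∨ ¬n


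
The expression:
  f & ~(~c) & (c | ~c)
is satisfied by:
  {c: True, f: True}


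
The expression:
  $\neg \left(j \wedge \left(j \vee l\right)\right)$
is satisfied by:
  {j: False}


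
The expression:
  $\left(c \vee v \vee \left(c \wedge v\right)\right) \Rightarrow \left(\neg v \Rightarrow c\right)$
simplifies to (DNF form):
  $\text{True}$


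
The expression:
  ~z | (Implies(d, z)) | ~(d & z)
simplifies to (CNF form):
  True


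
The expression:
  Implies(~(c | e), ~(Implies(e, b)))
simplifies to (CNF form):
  c | e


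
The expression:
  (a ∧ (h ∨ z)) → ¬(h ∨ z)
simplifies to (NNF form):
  (¬h ∧ ¬z) ∨ ¬a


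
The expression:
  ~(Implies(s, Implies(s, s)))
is never true.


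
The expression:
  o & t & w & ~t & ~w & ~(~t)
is never true.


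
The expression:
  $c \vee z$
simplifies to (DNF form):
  $c \vee z$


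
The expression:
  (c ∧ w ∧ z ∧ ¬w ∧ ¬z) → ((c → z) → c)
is always true.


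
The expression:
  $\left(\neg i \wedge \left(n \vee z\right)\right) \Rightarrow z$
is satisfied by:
  {i: True, z: True, n: False}
  {i: True, z: False, n: False}
  {z: True, i: False, n: False}
  {i: False, z: False, n: False}
  {i: True, n: True, z: True}
  {i: True, n: True, z: False}
  {n: True, z: True, i: False}


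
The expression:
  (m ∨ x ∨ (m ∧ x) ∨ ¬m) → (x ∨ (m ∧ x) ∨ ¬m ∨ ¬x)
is always true.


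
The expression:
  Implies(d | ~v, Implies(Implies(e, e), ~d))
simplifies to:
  ~d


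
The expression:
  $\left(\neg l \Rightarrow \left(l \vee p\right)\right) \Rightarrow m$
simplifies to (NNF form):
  $m \vee \left(\neg l \wedge \neg p\right)$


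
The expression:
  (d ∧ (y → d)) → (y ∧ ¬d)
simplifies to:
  ¬d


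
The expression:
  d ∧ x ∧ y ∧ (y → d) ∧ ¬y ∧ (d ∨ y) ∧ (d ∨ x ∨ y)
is never true.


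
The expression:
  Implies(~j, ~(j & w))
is always true.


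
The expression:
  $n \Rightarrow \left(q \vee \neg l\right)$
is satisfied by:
  {q: True, l: False, n: False}
  {l: False, n: False, q: False}
  {n: True, q: True, l: False}
  {n: True, l: False, q: False}
  {q: True, l: True, n: False}
  {l: True, q: False, n: False}
  {n: True, l: True, q: True}


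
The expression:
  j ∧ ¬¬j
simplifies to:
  j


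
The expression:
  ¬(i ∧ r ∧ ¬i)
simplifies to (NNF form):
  True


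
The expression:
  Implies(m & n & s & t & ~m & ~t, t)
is always true.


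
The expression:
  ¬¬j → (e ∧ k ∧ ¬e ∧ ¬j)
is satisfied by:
  {j: False}


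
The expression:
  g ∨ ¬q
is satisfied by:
  {g: True, q: False}
  {q: False, g: False}
  {q: True, g: True}


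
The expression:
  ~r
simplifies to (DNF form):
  ~r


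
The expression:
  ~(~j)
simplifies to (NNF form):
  j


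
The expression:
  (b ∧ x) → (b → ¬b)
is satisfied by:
  {x: False, b: False}
  {b: True, x: False}
  {x: True, b: False}


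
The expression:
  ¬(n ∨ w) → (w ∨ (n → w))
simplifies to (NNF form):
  True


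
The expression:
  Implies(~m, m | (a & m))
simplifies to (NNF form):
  m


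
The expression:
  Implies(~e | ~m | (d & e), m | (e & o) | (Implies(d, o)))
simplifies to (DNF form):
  m | o | ~d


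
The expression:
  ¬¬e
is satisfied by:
  {e: True}


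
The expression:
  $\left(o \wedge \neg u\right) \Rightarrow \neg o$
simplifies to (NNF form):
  $u \vee \neg o$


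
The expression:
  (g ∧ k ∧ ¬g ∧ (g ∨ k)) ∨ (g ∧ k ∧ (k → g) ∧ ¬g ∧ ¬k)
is never true.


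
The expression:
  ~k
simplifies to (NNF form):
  ~k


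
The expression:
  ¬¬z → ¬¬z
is always true.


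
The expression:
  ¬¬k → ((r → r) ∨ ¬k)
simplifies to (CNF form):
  True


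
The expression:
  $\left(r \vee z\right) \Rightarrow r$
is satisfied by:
  {r: True, z: False}
  {z: False, r: False}
  {z: True, r: True}


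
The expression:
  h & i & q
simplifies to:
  h & i & q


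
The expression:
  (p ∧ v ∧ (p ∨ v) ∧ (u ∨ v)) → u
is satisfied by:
  {u: True, p: False, v: False}
  {p: False, v: False, u: False}
  {u: True, v: True, p: False}
  {v: True, p: False, u: False}
  {u: True, p: True, v: False}
  {p: True, u: False, v: False}
  {u: True, v: True, p: True}


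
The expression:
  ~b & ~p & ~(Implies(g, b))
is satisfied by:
  {g: True, p: False, b: False}


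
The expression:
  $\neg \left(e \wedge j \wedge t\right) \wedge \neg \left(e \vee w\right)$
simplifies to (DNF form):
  $\neg e \wedge \neg w$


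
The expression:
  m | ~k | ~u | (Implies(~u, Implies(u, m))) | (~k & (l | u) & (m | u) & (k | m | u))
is always true.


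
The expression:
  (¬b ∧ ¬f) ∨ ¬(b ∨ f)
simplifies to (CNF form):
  ¬b ∧ ¬f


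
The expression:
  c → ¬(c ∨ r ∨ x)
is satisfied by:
  {c: False}


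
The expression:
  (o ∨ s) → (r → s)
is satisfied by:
  {s: True, o: False, r: False}
  {s: False, o: False, r: False}
  {r: True, s: True, o: False}
  {r: True, s: False, o: False}
  {o: True, s: True, r: False}
  {o: True, s: False, r: False}
  {o: True, r: True, s: True}


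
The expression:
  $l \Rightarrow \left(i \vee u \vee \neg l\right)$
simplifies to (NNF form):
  $i \vee u \vee \neg l$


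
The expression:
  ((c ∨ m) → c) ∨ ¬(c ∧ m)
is always true.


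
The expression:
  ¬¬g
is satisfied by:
  {g: True}


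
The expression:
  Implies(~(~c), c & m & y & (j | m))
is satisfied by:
  {m: True, y: True, c: False}
  {m: True, y: False, c: False}
  {y: True, m: False, c: False}
  {m: False, y: False, c: False}
  {m: True, c: True, y: True}


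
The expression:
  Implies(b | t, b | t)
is always true.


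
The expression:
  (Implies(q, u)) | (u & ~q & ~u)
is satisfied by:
  {u: True, q: False}
  {q: False, u: False}
  {q: True, u: True}


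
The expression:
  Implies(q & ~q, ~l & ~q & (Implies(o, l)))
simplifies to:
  True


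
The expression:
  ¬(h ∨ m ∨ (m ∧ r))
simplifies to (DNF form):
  ¬h ∧ ¬m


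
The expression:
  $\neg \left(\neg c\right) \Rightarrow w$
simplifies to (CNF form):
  $w \vee \neg c$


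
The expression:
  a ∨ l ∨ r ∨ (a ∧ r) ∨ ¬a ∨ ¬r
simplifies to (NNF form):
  True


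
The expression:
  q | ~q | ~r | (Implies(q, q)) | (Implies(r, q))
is always true.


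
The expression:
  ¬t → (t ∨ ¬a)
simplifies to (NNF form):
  t ∨ ¬a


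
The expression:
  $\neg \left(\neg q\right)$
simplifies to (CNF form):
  $q$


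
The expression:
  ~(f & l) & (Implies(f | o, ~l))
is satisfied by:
  {f: False, l: False, o: False}
  {o: True, f: False, l: False}
  {f: True, o: False, l: False}
  {o: True, f: True, l: False}
  {l: True, o: False, f: False}


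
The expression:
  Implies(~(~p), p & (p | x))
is always true.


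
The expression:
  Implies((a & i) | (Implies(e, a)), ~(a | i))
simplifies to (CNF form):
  ~a & (e | ~i)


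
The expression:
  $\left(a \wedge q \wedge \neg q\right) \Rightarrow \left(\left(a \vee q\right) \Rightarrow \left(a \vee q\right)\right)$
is always true.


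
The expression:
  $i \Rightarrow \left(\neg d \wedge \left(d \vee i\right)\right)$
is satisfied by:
  {d: False, i: False}
  {i: True, d: False}
  {d: True, i: False}


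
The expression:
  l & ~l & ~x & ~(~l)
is never true.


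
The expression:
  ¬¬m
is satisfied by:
  {m: True}


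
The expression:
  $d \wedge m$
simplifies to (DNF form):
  $d \wedge m$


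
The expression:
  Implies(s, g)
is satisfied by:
  {g: True, s: False}
  {s: False, g: False}
  {s: True, g: True}


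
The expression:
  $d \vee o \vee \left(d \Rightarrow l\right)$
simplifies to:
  $\text{True}$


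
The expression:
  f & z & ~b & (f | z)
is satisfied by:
  {z: True, f: True, b: False}


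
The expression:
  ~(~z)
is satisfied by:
  {z: True}


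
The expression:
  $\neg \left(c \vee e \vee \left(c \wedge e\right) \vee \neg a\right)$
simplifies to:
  $a \wedge \neg c \wedge \neg e$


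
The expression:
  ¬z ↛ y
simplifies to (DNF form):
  y ∨ ¬z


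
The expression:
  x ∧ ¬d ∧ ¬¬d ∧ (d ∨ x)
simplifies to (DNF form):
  False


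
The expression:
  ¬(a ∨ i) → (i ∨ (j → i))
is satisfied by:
  {i: True, a: True, j: False}
  {i: True, a: False, j: False}
  {a: True, i: False, j: False}
  {i: False, a: False, j: False}
  {i: True, j: True, a: True}
  {i: True, j: True, a: False}
  {j: True, a: True, i: False}


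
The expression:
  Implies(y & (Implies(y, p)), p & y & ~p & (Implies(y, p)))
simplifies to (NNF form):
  ~p | ~y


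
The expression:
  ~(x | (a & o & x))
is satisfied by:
  {x: False}


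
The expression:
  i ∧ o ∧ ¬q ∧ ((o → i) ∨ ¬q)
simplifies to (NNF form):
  i ∧ o ∧ ¬q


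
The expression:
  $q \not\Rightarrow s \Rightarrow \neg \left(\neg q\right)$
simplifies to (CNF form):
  $\text{True}$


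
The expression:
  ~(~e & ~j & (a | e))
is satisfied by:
  {e: True, j: True, a: False}
  {e: True, j: False, a: False}
  {j: True, e: False, a: False}
  {e: False, j: False, a: False}
  {a: True, e: True, j: True}
  {a: True, e: True, j: False}
  {a: True, j: True, e: False}


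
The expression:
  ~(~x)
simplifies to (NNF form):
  x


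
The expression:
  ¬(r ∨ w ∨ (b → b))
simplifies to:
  False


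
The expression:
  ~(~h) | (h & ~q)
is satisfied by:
  {h: True}


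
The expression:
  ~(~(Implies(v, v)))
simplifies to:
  True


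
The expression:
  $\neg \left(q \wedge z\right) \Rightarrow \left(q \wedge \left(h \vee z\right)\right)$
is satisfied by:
  {z: True, h: True, q: True}
  {z: True, q: True, h: False}
  {h: True, q: True, z: False}


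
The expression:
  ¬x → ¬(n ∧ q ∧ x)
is always true.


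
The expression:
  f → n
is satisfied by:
  {n: True, f: False}
  {f: False, n: False}
  {f: True, n: True}


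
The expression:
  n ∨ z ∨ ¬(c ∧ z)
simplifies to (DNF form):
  True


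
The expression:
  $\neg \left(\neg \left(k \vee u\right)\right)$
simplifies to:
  $k \vee u$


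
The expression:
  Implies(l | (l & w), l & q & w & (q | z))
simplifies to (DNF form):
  ~l | (q & w)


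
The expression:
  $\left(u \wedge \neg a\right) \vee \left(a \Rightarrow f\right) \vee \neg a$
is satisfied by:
  {f: True, a: False}
  {a: False, f: False}
  {a: True, f: True}


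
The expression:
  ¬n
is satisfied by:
  {n: False}


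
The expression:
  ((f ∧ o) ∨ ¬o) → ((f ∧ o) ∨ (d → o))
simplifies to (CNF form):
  o ∨ ¬d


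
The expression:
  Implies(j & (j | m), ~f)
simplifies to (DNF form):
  ~f | ~j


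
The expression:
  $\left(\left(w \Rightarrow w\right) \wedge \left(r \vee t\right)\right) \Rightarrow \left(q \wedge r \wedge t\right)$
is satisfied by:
  {q: True, t: False, r: False}
  {q: False, t: False, r: False}
  {r: True, t: True, q: True}


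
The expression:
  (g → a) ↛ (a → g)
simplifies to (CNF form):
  a ∧ ¬g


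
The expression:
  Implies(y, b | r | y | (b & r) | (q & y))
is always true.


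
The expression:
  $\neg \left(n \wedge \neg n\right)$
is always true.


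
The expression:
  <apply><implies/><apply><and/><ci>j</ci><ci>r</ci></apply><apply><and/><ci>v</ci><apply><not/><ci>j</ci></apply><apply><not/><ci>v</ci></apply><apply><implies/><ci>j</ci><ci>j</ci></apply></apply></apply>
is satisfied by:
  {r: False, j: False}
  {j: True, r: False}
  {r: True, j: False}


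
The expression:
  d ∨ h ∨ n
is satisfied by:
  {n: True, d: True, h: True}
  {n: True, d: True, h: False}
  {n: True, h: True, d: False}
  {n: True, h: False, d: False}
  {d: True, h: True, n: False}
  {d: True, h: False, n: False}
  {h: True, d: False, n: False}


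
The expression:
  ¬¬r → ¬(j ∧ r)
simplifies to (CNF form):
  ¬j ∨ ¬r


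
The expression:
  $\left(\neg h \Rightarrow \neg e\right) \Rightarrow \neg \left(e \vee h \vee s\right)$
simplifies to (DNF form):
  $\left(e \wedge \neg h\right) \vee \left(\neg h \wedge \neg s\right)$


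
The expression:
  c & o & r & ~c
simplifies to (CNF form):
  False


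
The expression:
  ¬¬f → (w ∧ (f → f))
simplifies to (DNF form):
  w ∨ ¬f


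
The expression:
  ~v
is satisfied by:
  {v: False}


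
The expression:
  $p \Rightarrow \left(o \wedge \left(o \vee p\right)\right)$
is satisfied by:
  {o: True, p: False}
  {p: False, o: False}
  {p: True, o: True}


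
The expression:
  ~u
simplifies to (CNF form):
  ~u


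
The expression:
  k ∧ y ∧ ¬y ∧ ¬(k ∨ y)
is never true.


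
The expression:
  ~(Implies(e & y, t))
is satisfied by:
  {e: True, y: True, t: False}


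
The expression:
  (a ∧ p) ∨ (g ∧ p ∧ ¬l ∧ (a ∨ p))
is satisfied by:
  {p: True, a: True, g: True, l: False}
  {p: True, a: True, g: False, l: False}
  {p: True, a: True, l: True, g: True}
  {p: True, a: True, l: True, g: False}
  {p: True, g: True, l: False, a: False}


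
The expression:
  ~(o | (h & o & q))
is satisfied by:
  {o: False}


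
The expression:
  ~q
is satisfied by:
  {q: False}


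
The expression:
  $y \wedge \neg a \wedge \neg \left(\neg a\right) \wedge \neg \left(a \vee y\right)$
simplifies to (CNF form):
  $\text{False}$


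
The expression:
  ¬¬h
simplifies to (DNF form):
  h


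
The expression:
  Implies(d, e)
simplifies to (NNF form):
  e | ~d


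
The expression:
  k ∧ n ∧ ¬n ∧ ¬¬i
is never true.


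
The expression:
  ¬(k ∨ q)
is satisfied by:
  {q: False, k: False}


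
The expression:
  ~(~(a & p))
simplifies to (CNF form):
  a & p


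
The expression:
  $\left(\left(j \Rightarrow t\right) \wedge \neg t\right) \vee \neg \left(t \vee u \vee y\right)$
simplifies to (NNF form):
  $\neg t \wedge \left(\neg j \vee \neg u\right) \wedge \left(\neg j \vee \neg y\right)$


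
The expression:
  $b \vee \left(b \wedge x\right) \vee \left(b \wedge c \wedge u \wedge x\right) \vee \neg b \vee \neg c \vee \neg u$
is always true.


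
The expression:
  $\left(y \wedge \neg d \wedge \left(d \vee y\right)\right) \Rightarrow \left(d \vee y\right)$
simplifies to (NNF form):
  $\text{True}$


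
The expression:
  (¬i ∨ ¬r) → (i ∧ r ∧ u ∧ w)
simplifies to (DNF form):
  i ∧ r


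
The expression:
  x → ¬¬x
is always true.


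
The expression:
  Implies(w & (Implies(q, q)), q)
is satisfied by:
  {q: True, w: False}
  {w: False, q: False}
  {w: True, q: True}


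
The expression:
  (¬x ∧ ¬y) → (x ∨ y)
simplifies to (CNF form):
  x ∨ y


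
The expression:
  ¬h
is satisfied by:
  {h: False}


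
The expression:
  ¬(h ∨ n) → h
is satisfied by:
  {n: True, h: True}
  {n: True, h: False}
  {h: True, n: False}


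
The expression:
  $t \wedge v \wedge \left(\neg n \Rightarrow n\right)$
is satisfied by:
  {t: True, n: True, v: True}


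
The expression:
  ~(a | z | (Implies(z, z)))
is never true.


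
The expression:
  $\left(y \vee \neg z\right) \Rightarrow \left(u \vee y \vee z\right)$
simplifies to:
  $u \vee y \vee z$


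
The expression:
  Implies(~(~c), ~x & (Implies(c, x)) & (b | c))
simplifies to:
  ~c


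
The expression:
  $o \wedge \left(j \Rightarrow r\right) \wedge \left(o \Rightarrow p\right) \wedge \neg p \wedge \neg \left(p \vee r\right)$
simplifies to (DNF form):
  $\text{False}$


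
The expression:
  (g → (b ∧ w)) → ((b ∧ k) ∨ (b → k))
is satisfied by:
  {k: True, g: True, w: False, b: False}
  {k: True, g: False, w: False, b: False}
  {k: True, w: True, g: True, b: False}
  {k: True, w: True, g: False, b: False}
  {g: True, k: False, w: False, b: False}
  {g: False, k: False, w: False, b: False}
  {w: True, g: True, k: False, b: False}
  {w: True, g: False, k: False, b: False}
  {b: True, k: True, g: True, w: False}
  {b: True, k: True, g: False, w: False}
  {b: True, k: True, w: True, g: True}
  {b: True, k: True, w: True, g: False}
  {b: True, g: True, w: False, k: False}


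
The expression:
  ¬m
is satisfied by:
  {m: False}


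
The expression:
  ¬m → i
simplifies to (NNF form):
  i ∨ m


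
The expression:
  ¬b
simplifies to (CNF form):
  ¬b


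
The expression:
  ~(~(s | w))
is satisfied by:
  {s: True, w: True}
  {s: True, w: False}
  {w: True, s: False}


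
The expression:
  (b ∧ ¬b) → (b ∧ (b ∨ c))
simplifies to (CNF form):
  True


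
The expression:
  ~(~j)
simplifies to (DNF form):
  j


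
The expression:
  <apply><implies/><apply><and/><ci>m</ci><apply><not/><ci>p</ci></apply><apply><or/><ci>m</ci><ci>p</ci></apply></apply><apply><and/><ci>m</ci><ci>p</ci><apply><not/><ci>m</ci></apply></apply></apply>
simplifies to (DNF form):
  <apply><or/><ci>p</ci><apply><not/><ci>m</ci></apply></apply>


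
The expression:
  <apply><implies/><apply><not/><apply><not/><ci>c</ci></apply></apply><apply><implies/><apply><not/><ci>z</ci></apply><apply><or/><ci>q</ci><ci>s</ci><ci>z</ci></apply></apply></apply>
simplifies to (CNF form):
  <apply><or/><ci>q</ci><ci>s</ci><ci>z</ci><apply><not/><ci>c</ci></apply></apply>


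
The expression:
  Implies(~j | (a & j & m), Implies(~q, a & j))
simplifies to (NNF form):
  j | q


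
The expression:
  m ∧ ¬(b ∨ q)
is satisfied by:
  {m: True, q: False, b: False}


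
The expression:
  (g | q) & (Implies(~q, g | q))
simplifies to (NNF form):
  g | q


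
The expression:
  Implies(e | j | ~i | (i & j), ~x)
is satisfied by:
  {i: True, e: False, x: False, j: False}
  {j: False, e: False, i: False, x: False}
  {j: True, i: True, e: False, x: False}
  {j: True, e: False, i: False, x: False}
  {i: True, e: True, j: False, x: False}
  {e: True, j: False, i: False, x: False}
  {j: True, i: True, e: True, x: False}
  {j: True, e: True, i: False, x: False}
  {x: True, i: True, j: False, e: False}


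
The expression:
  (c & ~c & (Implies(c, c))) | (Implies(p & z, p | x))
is always true.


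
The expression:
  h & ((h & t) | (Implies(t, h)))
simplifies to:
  h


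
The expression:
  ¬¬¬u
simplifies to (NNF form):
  ¬u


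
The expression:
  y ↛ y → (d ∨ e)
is always true.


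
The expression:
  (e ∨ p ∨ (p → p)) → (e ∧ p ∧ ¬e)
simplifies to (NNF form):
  False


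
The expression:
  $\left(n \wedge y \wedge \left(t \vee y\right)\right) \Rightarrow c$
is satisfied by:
  {c: True, y: False, n: False}
  {y: False, n: False, c: False}
  {c: True, n: True, y: False}
  {n: True, y: False, c: False}
  {c: True, y: True, n: False}
  {y: True, c: False, n: False}
  {c: True, n: True, y: True}


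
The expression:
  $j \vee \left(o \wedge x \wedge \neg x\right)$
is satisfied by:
  {j: True}


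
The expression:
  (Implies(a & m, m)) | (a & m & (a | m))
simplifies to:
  True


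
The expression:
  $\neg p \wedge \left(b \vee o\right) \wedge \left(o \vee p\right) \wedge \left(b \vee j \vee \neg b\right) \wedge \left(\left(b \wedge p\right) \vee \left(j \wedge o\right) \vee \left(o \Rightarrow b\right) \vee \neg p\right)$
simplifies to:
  $o \wedge \neg p$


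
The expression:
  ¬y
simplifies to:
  ¬y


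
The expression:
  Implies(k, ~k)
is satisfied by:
  {k: False}


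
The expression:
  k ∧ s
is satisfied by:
  {s: True, k: True}


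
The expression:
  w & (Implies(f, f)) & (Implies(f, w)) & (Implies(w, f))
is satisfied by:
  {w: True, f: True}


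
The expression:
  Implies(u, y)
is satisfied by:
  {y: True, u: False}
  {u: False, y: False}
  {u: True, y: True}


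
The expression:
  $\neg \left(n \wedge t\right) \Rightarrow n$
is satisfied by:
  {n: True}


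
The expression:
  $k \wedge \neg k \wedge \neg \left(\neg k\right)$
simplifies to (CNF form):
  $\text{False}$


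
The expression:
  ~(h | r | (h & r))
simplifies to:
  ~h & ~r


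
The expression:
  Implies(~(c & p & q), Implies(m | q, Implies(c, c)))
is always true.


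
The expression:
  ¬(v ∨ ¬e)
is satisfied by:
  {e: True, v: False}


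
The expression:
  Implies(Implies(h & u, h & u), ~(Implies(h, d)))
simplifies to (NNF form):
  h & ~d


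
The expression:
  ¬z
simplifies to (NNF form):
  ¬z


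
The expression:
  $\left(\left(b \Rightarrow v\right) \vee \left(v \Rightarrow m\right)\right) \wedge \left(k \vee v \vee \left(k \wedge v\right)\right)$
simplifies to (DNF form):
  $k \vee v$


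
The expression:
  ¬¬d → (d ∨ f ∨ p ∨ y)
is always true.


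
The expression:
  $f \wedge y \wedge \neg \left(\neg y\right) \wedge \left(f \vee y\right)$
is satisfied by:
  {f: True, y: True}


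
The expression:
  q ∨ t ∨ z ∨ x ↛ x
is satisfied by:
  {t: True, q: True, z: True}
  {t: True, q: True, z: False}
  {t: True, z: True, q: False}
  {t: True, z: False, q: False}
  {q: True, z: True, t: False}
  {q: True, z: False, t: False}
  {z: True, q: False, t: False}


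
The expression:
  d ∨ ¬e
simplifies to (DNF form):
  d ∨ ¬e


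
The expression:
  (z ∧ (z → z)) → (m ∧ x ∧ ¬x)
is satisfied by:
  {z: False}


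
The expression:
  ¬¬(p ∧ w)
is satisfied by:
  {p: True, w: True}


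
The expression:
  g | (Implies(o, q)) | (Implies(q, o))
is always true.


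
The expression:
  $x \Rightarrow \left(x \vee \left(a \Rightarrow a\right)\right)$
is always true.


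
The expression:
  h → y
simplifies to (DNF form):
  y ∨ ¬h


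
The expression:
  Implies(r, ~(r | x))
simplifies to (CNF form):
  ~r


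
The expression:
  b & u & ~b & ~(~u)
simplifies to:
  False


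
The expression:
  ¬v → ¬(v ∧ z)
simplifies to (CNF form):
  True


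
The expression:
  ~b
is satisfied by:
  {b: False}


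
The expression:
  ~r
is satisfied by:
  {r: False}


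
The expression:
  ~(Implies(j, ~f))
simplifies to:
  f & j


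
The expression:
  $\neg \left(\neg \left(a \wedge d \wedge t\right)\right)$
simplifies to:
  $a \wedge d \wedge t$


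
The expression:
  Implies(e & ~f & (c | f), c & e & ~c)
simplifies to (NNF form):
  f | ~c | ~e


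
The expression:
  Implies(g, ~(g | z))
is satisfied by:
  {g: False}


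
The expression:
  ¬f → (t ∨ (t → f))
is always true.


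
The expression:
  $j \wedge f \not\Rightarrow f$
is never true.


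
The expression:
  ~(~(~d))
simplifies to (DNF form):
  ~d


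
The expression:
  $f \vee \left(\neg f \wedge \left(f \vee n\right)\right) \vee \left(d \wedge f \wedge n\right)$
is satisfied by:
  {n: True, f: True}
  {n: True, f: False}
  {f: True, n: False}


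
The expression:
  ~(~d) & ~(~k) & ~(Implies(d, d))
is never true.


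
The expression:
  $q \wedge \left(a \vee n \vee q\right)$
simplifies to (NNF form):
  $q$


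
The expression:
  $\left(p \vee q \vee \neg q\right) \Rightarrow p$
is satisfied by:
  {p: True}


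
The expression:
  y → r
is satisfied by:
  {r: True, y: False}
  {y: False, r: False}
  {y: True, r: True}


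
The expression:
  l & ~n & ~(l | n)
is never true.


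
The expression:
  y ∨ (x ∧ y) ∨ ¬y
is always true.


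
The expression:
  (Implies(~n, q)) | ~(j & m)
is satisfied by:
  {n: True, q: True, m: False, j: False}
  {n: True, m: False, q: False, j: False}
  {q: True, n: False, m: False, j: False}
  {n: False, m: False, q: False, j: False}
  {j: True, n: True, q: True, m: False}
  {j: True, n: True, m: False, q: False}
  {j: True, q: True, n: False, m: False}
  {j: True, n: False, m: False, q: False}
  {n: True, m: True, q: True, j: False}
  {n: True, m: True, j: False, q: False}
  {m: True, q: True, j: False, n: False}
  {m: True, j: False, q: False, n: False}
  {n: True, m: True, j: True, q: True}
  {n: True, m: True, j: True, q: False}
  {m: True, j: True, q: True, n: False}


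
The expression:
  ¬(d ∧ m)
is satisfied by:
  {m: False, d: False}
  {d: True, m: False}
  {m: True, d: False}


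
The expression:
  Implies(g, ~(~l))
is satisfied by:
  {l: True, g: False}
  {g: False, l: False}
  {g: True, l: True}


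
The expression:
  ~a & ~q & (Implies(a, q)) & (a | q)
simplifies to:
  False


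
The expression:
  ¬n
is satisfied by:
  {n: False}


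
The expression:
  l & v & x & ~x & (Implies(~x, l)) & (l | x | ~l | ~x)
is never true.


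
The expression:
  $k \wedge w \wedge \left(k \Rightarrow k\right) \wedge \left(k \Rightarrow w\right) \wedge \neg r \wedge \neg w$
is never true.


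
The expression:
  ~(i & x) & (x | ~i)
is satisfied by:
  {i: False}


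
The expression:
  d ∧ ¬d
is never true.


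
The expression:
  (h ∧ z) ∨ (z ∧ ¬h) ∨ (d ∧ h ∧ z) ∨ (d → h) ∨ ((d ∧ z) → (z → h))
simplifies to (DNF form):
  True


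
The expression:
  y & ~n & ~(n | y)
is never true.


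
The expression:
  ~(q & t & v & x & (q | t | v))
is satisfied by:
  {v: False, t: False, x: False, q: False}
  {q: True, v: False, t: False, x: False}
  {x: True, v: False, t: False, q: False}
  {q: True, x: True, v: False, t: False}
  {t: True, q: False, v: False, x: False}
  {q: True, t: True, v: False, x: False}
  {x: True, t: True, q: False, v: False}
  {q: True, x: True, t: True, v: False}
  {v: True, x: False, t: False, q: False}
  {q: True, v: True, x: False, t: False}
  {x: True, v: True, q: False, t: False}
  {q: True, x: True, v: True, t: False}
  {t: True, v: True, x: False, q: False}
  {q: True, t: True, v: True, x: False}
  {x: True, t: True, v: True, q: False}


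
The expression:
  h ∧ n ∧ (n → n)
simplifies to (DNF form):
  h ∧ n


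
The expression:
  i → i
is always true.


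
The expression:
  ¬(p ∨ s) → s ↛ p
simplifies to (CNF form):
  p ∨ s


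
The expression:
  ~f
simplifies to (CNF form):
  ~f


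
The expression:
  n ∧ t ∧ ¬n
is never true.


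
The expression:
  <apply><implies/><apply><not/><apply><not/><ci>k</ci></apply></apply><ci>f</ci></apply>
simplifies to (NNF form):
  <apply><or/><ci>f</ci><apply><not/><ci>k</ci></apply></apply>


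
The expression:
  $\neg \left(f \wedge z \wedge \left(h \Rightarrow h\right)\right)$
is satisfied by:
  {z: False, f: False}
  {f: True, z: False}
  {z: True, f: False}


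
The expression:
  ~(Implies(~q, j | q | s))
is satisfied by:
  {q: False, j: False, s: False}


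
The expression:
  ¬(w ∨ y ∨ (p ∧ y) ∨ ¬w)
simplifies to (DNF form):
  False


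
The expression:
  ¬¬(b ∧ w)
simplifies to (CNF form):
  b ∧ w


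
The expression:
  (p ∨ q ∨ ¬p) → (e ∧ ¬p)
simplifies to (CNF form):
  e ∧ ¬p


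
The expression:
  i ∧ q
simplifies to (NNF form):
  i ∧ q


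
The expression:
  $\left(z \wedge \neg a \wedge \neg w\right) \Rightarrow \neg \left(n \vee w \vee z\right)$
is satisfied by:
  {a: True, w: True, z: False}
  {a: True, w: False, z: False}
  {w: True, a: False, z: False}
  {a: False, w: False, z: False}
  {a: True, z: True, w: True}
  {a: True, z: True, w: False}
  {z: True, w: True, a: False}


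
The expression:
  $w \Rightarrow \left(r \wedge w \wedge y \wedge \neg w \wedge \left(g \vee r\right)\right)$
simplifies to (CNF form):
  $\neg w$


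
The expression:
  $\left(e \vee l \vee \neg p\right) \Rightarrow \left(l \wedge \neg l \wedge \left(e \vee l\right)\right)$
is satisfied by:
  {p: True, e: False, l: False}


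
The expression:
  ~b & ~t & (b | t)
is never true.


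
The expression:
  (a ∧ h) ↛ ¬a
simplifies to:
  a ∧ h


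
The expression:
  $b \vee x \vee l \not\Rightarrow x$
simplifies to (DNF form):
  $b \vee l \vee x$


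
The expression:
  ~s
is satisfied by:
  {s: False}


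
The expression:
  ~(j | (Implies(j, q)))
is never true.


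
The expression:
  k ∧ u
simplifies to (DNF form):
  k ∧ u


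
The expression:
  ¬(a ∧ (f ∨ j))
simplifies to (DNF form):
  (¬f ∧ ¬j) ∨ ¬a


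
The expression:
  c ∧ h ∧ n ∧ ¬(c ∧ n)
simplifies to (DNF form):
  False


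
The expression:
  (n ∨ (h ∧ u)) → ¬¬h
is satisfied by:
  {h: True, n: False}
  {n: False, h: False}
  {n: True, h: True}


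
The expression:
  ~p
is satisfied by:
  {p: False}


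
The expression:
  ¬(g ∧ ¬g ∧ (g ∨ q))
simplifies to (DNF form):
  True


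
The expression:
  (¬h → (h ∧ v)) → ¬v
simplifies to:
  ¬h ∨ ¬v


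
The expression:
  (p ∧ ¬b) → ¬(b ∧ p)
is always true.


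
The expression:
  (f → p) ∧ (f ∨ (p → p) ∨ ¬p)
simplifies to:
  p ∨ ¬f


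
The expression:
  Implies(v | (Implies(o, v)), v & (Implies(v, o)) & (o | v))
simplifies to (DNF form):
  o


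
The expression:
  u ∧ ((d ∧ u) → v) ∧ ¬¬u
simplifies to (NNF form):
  u ∧ (v ∨ ¬d)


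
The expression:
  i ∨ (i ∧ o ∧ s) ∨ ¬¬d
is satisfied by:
  {i: True, d: True}
  {i: True, d: False}
  {d: True, i: False}


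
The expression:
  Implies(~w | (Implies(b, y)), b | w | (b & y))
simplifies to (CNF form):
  b | w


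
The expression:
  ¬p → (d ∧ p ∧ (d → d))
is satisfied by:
  {p: True}


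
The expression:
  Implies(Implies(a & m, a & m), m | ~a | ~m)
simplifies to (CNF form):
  True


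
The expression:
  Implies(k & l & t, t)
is always true.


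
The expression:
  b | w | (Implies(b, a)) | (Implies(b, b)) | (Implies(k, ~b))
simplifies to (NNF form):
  True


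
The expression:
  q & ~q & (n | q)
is never true.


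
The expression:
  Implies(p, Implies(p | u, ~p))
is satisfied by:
  {p: False}


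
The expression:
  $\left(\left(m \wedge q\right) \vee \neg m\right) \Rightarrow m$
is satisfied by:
  {m: True}


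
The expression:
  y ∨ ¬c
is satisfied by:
  {y: True, c: False}
  {c: False, y: False}
  {c: True, y: True}


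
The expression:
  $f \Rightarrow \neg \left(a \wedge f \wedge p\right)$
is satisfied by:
  {p: False, a: False, f: False}
  {f: True, p: False, a: False}
  {a: True, p: False, f: False}
  {f: True, a: True, p: False}
  {p: True, f: False, a: False}
  {f: True, p: True, a: False}
  {a: True, p: True, f: False}


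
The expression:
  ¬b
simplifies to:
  ¬b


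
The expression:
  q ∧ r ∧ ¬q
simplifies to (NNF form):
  False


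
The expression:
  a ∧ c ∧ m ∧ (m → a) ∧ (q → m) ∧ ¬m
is never true.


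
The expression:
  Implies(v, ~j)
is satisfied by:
  {v: False, j: False}
  {j: True, v: False}
  {v: True, j: False}


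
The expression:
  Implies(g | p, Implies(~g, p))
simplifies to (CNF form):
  True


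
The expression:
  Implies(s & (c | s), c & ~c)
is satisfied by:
  {s: False}


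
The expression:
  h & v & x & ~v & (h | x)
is never true.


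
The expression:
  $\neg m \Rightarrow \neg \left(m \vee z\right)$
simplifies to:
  $m \vee \neg z$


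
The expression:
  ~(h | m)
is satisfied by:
  {h: False, m: False}


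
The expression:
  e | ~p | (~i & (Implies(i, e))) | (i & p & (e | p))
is always true.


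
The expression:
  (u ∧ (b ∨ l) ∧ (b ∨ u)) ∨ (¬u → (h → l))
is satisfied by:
  {l: True, u: True, h: False}
  {l: True, h: False, u: False}
  {u: True, h: False, l: False}
  {u: False, h: False, l: False}
  {l: True, u: True, h: True}
  {l: True, h: True, u: False}
  {u: True, h: True, l: False}


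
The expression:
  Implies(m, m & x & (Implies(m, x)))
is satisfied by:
  {x: True, m: False}
  {m: False, x: False}
  {m: True, x: True}


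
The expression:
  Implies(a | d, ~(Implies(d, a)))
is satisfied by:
  {a: False}


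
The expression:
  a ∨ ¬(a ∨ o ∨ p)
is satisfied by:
  {a: True, p: False, o: False}
  {a: True, o: True, p: False}
  {a: True, p: True, o: False}
  {a: True, o: True, p: True}
  {o: False, p: False, a: False}


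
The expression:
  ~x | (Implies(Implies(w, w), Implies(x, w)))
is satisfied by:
  {w: True, x: False}
  {x: False, w: False}
  {x: True, w: True}


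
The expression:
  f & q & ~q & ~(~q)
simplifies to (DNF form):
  False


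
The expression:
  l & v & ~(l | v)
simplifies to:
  False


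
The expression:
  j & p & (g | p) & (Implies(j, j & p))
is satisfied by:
  {p: True, j: True}


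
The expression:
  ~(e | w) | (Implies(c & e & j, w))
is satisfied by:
  {w: True, c: False, e: False, j: False}
  {w: False, c: False, e: False, j: False}
  {j: True, w: True, c: False, e: False}
  {j: True, w: False, c: False, e: False}
  {e: True, w: True, c: False, j: False}
  {e: True, w: False, c: False, j: False}
  {j: True, e: True, w: True, c: False}
  {j: True, e: True, w: False, c: False}
  {c: True, w: True, j: False, e: False}
  {c: True, w: False, j: False, e: False}
  {j: True, c: True, w: True, e: False}
  {j: True, c: True, w: False, e: False}
  {e: True, c: True, w: True, j: False}
  {e: True, c: True, w: False, j: False}
  {e: True, c: True, j: True, w: True}
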